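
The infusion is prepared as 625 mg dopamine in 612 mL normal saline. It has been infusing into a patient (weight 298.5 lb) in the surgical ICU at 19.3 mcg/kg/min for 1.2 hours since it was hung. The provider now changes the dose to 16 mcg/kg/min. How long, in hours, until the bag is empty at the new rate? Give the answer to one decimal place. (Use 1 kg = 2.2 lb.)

Initial rate:
Weight = 298.5 lb ÷ 2.2 lb/kg = 135.6818 kg
Dose = 19.3 mcg/kg/min × 135.6818 kg = 2618.659 mcg/min
2618.659 mcg/min × 60 min/hr = 157119.5 mcg/hr
Concentration = 625 mg ÷ 612 mL = 1.021242 mg/mL = 1021.242 mcg/mL
Rate = 157119.5 mcg/hr ÷ 1021.242 mcg/mL = 153.8515 mL/hr
Volume infused so far = 153.8515 mL/hr × 1.2 hr = 184.6218 mL
Volume remaining = 612 − 184.6218 = 427.3782 mL
New rate:
Dose = 16 mcg/kg/min × 135.6818 kg = 2170.909 mcg/min
2170.909 mcg/min × 60 min/hr = 130254.5 mcg/hr
Rate = 130254.5 mcg/hr ÷ 1021.242 mcg/mL = 127.5453 mL/hr
Time remaining = 427.3782 mL ÷ 127.5453 mL/hr = 3.350797 hr

3.4 hours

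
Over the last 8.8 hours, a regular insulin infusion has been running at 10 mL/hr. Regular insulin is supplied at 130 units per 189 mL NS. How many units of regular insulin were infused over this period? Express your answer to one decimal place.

Concentration = 130 units ÷ 189 mL = 0.6878307 units/mL
Drug rate = 10 mL/hr × 0.6878307 units/mL = 6.878307 units/hr
Total = 6.878307 units/hr × 8.8 hr = 60.5291 units

60.5 units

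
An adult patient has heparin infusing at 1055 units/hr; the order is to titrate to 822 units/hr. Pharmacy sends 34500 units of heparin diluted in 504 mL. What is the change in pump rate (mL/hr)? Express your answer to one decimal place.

3.4 mL/hr

At the current dose:
Concentration = 34500 units ÷ 504 mL = 68.45238 units/mL
Rate = 1055 units/hr ÷ 68.45238 units/mL = 15.41217 mL/hr
At the new dose:
Rate = 822 units/hr ÷ 68.45238 units/mL = 12.00835 mL/hr
Change = 12.00835 − 15.41217 = -3.403826 mL/hr → 3.403826 mL/hr decrease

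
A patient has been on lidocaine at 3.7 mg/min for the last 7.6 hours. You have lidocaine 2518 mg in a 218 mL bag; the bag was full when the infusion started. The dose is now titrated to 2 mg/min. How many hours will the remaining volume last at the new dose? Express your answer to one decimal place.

Initial rate:
3.7 mg/min × 60 min/hr = 222 mg/hr
Concentration = 2518 mg ÷ 218 mL = 11.55046 mg/mL
Rate = 222 mg/hr ÷ 11.55046 mg/mL = 19.22002 mL/hr
Volume infused so far = 19.22002 mL/hr × 7.6 hr = 146.0721 mL
Volume remaining = 218 − 146.0721 = 71.92788 mL
New rate:
2 mg/min × 60 min/hr = 120 mg/hr
Rate = 120 mg/hr ÷ 11.55046 mg/mL = 10.3892 mL/hr
Time remaining = 71.92788 mL ÷ 10.3892 mL/hr = 6.923333 hr

6.9 hours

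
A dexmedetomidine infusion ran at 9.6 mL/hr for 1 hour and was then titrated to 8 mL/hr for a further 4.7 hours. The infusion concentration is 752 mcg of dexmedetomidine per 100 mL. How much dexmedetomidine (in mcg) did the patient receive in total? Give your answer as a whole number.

355 mcg

Concentration = 752 mcg ÷ 100 mL = 7.52 mcg/mL
Stage 1: 9.6 mL/hr × 1 hr = 9.6 mL → 9.6 mL × 7.52 mcg/mL = 72.192 mcg
Stage 2: 8 mL/hr × 4.7 hr = 37.6 mL → 37.6 mL × 7.52 mcg/mL = 282.752 mcg
Total = 72.192 + 282.752 = 354.944 mcg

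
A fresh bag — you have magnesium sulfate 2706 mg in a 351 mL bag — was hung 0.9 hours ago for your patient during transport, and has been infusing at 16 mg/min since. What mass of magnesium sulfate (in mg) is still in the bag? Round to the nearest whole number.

1842 mg

16 mg/min × 60 min/hr = 960 mg/hr
Concentration = 2706 mg ÷ 351 mL = 7.709402 mg/mL
Rate = 960 mg/hr ÷ 7.709402 mg/mL = 124.5233 mL/hr
Volume infused = 124.5233 mL/hr × 0.9 hr = 112.071 mL
Volume remaining = 351 − 112.071 = 238.929 mL
Drug remaining = 238.929 mL × 7.709402 mg/mL = 1842 mg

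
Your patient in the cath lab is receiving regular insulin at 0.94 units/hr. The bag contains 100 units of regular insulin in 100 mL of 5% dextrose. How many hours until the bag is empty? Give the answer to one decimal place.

Concentration = 100 units ÷ 100 mL = 1 units/mL
Rate = 0.94 units/hr ÷ 1 units/mL = 0.94 mL/hr
Duration = 100 mL ÷ 0.94 mL/hr = 106.383 hr

106.4 hours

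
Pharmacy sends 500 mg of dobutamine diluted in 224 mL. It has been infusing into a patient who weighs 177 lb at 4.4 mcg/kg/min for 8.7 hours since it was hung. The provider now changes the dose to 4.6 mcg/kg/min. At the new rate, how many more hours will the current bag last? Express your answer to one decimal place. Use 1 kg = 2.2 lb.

14.2 hours

Initial rate:
Weight = 177 lb ÷ 2.2 lb/kg = 80.45455 kg
Dose = 4.4 mcg/kg/min × 80.45455 kg = 354 mcg/min
354 mcg/min × 60 min/hr = 21240 mcg/hr
Concentration = 500 mg ÷ 224 mL = 2.232143 mg/mL = 2232.143 mcg/mL
Rate = 21240 mcg/hr ÷ 2232.143 mcg/mL = 9.51552 mL/hr
Volume infused so far = 9.51552 mL/hr × 8.7 hr = 82.78502 mL
Volume remaining = 224 − 82.78502 = 141.215 mL
New rate:
Dose = 4.6 mcg/kg/min × 80.45455 kg = 370.0909 mcg/min
370.0909 mcg/min × 60 min/hr = 22205.45 mcg/hr
Rate = 22205.45 mcg/hr ÷ 2232.143 mcg/mL = 9.948044 mL/hr
Time remaining = 141.215 mL ÷ 9.948044 mL/hr = 14.19525 hr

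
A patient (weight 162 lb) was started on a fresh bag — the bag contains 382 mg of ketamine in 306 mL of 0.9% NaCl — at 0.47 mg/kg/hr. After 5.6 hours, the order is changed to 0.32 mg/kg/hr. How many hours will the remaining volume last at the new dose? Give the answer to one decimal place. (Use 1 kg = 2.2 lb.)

Initial rate:
Weight = 162 lb ÷ 2.2 lb/kg = 73.63636 kg
Dose = 0.47 mg/kg/hr × 73.63636 kg = 34.60909 mg/hr
Concentration = 382 mg ÷ 306 mL = 1.248366 mg/mL
Rate = 34.60909 mg/hr ÷ 1.248366 mg/mL = 27.72351 mL/hr
Volume infused so far = 27.72351 mL/hr × 5.6 hr = 155.2517 mL
Volume remaining = 306 − 155.2517 = 150.7483 mL
New rate:
Dose = 0.32 mg/kg/hr × 73.63636 kg = 23.56364 mg/hr
Rate = 23.56364 mg/hr ÷ 1.248366 mg/mL = 18.87558 mL/hr
Time remaining = 150.7483 mL ÷ 18.87558 mL/hr = 7.98642 hr

8.0 hours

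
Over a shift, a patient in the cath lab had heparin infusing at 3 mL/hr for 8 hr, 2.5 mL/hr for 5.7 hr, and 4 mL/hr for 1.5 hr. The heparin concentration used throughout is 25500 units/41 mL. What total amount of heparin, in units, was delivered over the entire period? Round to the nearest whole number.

Concentration = 25500 units ÷ 41 mL = 621.9512 units/mL
Stage 1: 3 mL/hr × 8 hr = 24 mL → 24 mL × 621.9512 units/mL = 14926.83 units
Stage 2: 2.5 mL/hr × 5.7 hr = 14.25 mL → 14.25 mL × 621.9512 units/mL = 8862.805 units
Stage 3: 4 mL/hr × 1.5 hr = 6 mL → 6 mL × 621.9512 units/mL = 3731.707 units
Total = 14926.83 + 8862.805 + 3731.707 = 27521.34 units

27521 units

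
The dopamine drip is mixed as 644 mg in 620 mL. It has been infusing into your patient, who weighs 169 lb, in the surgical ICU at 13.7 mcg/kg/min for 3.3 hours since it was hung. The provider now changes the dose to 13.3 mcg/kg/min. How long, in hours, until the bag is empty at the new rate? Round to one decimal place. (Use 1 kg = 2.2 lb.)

Initial rate:
Weight = 169 lb ÷ 2.2 lb/kg = 76.81818 kg
Dose = 13.7 mcg/kg/min × 76.81818 kg = 1052.409 mcg/min
1052.409 mcg/min × 60 min/hr = 63144.55 mcg/hr
Concentration = 644 mg ÷ 620 mL = 1.03871 mg/mL = 1038.71 mcg/mL
Rate = 63144.55 mcg/hr ÷ 1038.71 mcg/mL = 60.79133 mL/hr
Volume infused so far = 60.79133 mL/hr × 3.3 hr = 200.6114 mL
Volume remaining = 620 − 200.6114 = 419.3886 mL
New rate:
Dose = 13.3 mcg/kg/min × 76.81818 kg = 1021.682 mcg/min
1021.682 mcg/min × 60 min/hr = 61300.91 mcg/hr
Rate = 61300.91 mcg/hr ÷ 1038.71 mcg/mL = 59.0164 mL/hr
Time remaining = 419.3886 mL ÷ 59.0164 mL/hr = 7.106306 hr

7.1 hours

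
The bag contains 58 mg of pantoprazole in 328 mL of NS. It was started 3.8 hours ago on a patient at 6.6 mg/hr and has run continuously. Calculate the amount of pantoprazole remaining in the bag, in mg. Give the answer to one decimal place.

32.9 mg

Concentration = 58 mg ÷ 328 mL = 0.1768293 mg/mL
Rate = 6.6 mg/hr ÷ 0.1768293 mg/mL = 37.32414 mL/hr
Volume infused = 37.32414 mL/hr × 3.8 hr = 141.8317 mL
Volume remaining = 328 − 141.8317 = 186.1683 mL
Drug remaining = 186.1683 mL × 0.1768293 mg/mL = 32.92 mg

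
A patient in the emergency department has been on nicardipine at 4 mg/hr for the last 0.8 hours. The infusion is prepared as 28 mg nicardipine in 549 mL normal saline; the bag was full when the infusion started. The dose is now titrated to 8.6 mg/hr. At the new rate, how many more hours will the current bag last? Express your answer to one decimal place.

Initial rate:
Concentration = 28 mg ÷ 549 mL = 0.05100182 mg/mL
Rate = 4 mg/hr ÷ 0.05100182 mg/mL = 78.42857 mL/hr
Volume infused so far = 78.42857 mL/hr × 0.8 hr = 62.74286 mL
Volume remaining = 549 − 62.74286 = 486.2571 mL
New rate:
Rate = 8.6 mg/hr ÷ 0.05100182 mg/mL = 168.6214 mL/hr
Time remaining = 486.2571 mL ÷ 168.6214 mL/hr = 2.883721 hr

2.9 hours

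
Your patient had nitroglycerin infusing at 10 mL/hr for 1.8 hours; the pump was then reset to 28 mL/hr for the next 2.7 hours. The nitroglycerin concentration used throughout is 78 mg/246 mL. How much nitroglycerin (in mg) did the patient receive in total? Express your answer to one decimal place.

29.7 mg

Concentration = 78 mg ÷ 246 mL = 0.3170732 mg/mL
Stage 1: 10 mL/hr × 1.8 hr = 18 mL → 18 mL × 0.3170732 mg/mL = 5.707317 mg
Stage 2: 28 mL/hr × 2.7 hr = 75.6 mL → 75.6 mL × 0.3170732 mg/mL = 23.97073 mg
Total = 5.707317 + 23.97073 = 29.67805 mg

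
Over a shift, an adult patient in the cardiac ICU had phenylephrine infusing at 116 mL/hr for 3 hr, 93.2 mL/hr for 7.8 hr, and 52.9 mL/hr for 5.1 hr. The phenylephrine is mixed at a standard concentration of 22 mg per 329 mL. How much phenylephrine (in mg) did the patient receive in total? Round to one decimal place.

89.9 mg

Concentration = 22 mg ÷ 329 mL = 0.0668693 mg/mL
Stage 1: 116 mL/hr × 3 hr = 348 mL → 348 mL × 0.0668693 mg/mL = 23.27052 mg
Stage 2: 93.2 mL/hr × 7.8 hr = 726.96 mL → 726.96 mL × 0.0668693 mg/mL = 48.61131 mg
Stage 3: 52.9 mL/hr × 5.1 hr = 269.79 mL → 269.79 mL × 0.0668693 mg/mL = 18.04067 mg
Total = 23.27052 + 48.61131 + 18.04067 = 89.92249 mg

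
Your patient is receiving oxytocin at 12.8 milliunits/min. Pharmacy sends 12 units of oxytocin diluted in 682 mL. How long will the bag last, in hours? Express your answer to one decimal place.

15.6 hours

12.8 milliunits/min × 60 min/hr = 768 milliunits/hr
Concentration = 12 units ÷ 682 mL = 0.01759531 units/mL = 17.59531 milliunits/mL
Rate = 768 milliunits/hr ÷ 17.59531 milliunits/mL = 43.648 mL/hr
Duration = 682 mL ÷ 43.648 mL/hr = 15.625 hr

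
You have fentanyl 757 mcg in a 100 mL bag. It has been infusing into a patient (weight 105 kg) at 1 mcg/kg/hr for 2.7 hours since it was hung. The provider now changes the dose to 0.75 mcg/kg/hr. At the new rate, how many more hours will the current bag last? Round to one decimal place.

6.0 hours

Initial rate:
Dose = 1 mcg/kg/hr × 105 kg = 105 mcg/hr
Concentration = 757 mcg ÷ 100 mL = 7.57 mcg/mL
Rate = 105 mcg/hr ÷ 7.57 mcg/mL = 13.87054 mL/hr
Volume infused so far = 13.87054 mL/hr × 2.7 hr = 37.45046 mL
Volume remaining = 100 − 37.45046 = 62.54954 mL
New rate:
Dose = 0.75 mcg/kg/hr × 105 kg = 78.75 mcg/hr
Rate = 78.75 mcg/hr ÷ 7.57 mcg/mL = 10.40291 mL/hr
Time remaining = 62.54954 mL ÷ 10.40291 mL/hr = 6.012698 hr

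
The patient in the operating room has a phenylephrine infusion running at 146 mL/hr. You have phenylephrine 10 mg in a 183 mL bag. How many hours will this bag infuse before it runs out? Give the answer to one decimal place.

1.3 hours

Duration = 183 mL ÷ 146 mL/hr = 1.253425 hr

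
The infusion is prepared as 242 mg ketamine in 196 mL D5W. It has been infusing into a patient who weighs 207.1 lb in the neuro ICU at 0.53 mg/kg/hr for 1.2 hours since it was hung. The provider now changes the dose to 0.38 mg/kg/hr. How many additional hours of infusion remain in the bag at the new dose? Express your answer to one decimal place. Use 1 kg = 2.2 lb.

Initial rate:
Weight = 207.1 lb ÷ 2.2 lb/kg = 94.13636 kg
Dose = 0.53 mg/kg/hr × 94.13636 kg = 49.89227 mg/hr
Concentration = 242 mg ÷ 196 mL = 1.234694 mg/mL
Rate = 49.89227 mg/hr ÷ 1.234694 mg/mL = 40.40862 mL/hr
Volume infused so far = 40.40862 mL/hr × 1.2 hr = 48.49034 mL
Volume remaining = 196 − 48.49034 = 147.5097 mL
New rate:
Dose = 0.38 mg/kg/hr × 94.13636 kg = 35.77182 mg/hr
Rate = 35.77182 mg/hr ÷ 1.234694 mg/mL = 28.97222 mL/hr
Time remaining = 147.5097 mL ÷ 28.97222 mL/hr = 5.091418 hr

5.1 hours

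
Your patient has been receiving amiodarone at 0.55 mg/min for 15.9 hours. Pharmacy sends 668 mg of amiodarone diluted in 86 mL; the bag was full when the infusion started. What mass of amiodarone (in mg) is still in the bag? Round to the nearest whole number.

0.55 mg/min × 60 min/hr = 33 mg/hr
Concentration = 668 mg ÷ 86 mL = 7.767442 mg/mL
Rate = 33 mg/hr ÷ 7.767442 mg/mL = 4.248503 mL/hr
Volume infused = 4.248503 mL/hr × 15.9 hr = 67.5512 mL
Volume remaining = 86 − 67.5512 = 18.4488 mL
Drug remaining = 18.4488 mL × 7.767442 mg/mL = 143.3 mg

143 mg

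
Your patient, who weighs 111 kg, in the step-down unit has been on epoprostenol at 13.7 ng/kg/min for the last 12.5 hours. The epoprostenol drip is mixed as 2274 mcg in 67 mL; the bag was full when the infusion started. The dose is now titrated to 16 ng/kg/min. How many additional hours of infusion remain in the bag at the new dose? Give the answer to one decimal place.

Initial rate:
Dose = 13.7 ng/kg/min × 111 kg = 1520.7 ng/min
1520.7 ng/min × 60 min/hr = 91242 ng/hr
Concentration = 2274 mcg ÷ 67 mL = 33.9403 mcg/mL = 33940.3 ng/mL
Rate = 91242 ng/hr ÷ 33940.3 ng/mL = 2.688309 mL/hr
Volume infused so far = 2.688309 mL/hr × 12.5 hr = 33.60386 mL
Volume remaining = 67 − 33.60386 = 33.39614 mL
New rate:
Dose = 16 ng/kg/min × 111 kg = 1776 ng/min
1776 ng/min × 60 min/hr = 106560 ng/hr
Rate = 106560 ng/hr ÷ 33940.3 ng/mL = 3.139631 mL/hr
Time remaining = 33.39614 mL ÷ 3.139631 mL/hr = 10.63697 hr

10.6 hours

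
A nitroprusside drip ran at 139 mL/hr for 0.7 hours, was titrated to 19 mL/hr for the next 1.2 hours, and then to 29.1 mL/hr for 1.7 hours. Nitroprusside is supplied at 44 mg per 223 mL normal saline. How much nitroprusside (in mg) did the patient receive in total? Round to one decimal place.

33.5 mg

Concentration = 44 mg ÷ 223 mL = 0.1973094 mg/mL
Stage 1: 139 mL/hr × 0.7 hr = 97.3 mL → 97.3 mL × 0.1973094 mg/mL = 19.19821 mg
Stage 2: 19 mL/hr × 1.2 hr = 22.8 mL → 22.8 mL × 0.1973094 mg/mL = 4.498655 mg
Stage 3: 29.1 mL/hr × 1.7 hr = 49.47 mL → 49.47 mL × 0.1973094 mg/mL = 9.760897 mg
Total = 19.19821 + 4.498655 + 9.760897 = 33.45776 mg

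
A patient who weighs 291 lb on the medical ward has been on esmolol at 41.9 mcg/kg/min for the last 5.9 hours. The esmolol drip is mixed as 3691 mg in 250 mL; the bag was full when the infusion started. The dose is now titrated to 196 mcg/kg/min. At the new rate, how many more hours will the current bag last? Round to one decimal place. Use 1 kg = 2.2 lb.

1.1 hours

Initial rate:
Weight = 291 lb ÷ 2.2 lb/kg = 132.2727 kg
Dose = 41.9 mcg/kg/min × 132.2727 kg = 5542.227 mcg/min
5542.227 mcg/min × 60 min/hr = 332533.6 mcg/hr
Concentration = 3691 mg ÷ 250 mL = 14.764 mg/mL = 14764 mcg/mL
Rate = 332533.6 mcg/hr ÷ 14764 mcg/mL = 22.52328 mL/hr
Volume infused so far = 22.52328 mL/hr × 5.9 hr = 132.8873 mL
Volume remaining = 250 − 132.8873 = 117.1127 mL
New rate:
Dose = 196 mcg/kg/min × 132.2727 kg = 25925.45 mcg/min
25925.45 mcg/min × 60 min/hr = 1555527 mcg/hr
Rate = 1555527 mcg/hr ÷ 14764 mcg/mL = 105.3595 mL/hr
Time remaining = 117.1127 mL ÷ 105.3595 mL/hr = 1.111553 hr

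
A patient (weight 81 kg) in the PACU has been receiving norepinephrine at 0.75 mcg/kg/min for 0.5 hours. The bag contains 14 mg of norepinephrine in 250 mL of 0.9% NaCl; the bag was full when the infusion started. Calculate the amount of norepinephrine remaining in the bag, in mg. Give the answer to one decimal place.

Dose = 0.75 mcg/kg/min × 81 kg = 60.75 mcg/min
60.75 mcg/min × 60 min/hr = 3645 mcg/hr
Concentration = 14 mg ÷ 250 mL = 0.056 mg/mL = 56 mcg/mL
Rate = 3645 mcg/hr ÷ 56 mcg/mL = 65.08929 mL/hr
Volume infused = 65.08929 mL/hr × 0.5 hr = 32.54464 mL
Volume remaining = 250 − 32.54464 = 217.4554 mL
Drug remaining = 217.4554 mL × 56 mcg/mL = 12177.5 mcg = 12.1775 mg

12.2 mg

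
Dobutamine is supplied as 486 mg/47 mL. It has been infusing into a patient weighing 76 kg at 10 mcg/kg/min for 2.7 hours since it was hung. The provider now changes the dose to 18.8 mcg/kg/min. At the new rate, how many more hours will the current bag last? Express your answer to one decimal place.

4.2 hours

Initial rate:
Dose = 10 mcg/kg/min × 76 kg = 760 mcg/min
760 mcg/min × 60 min/hr = 45600 mcg/hr
Concentration = 486 mg ÷ 47 mL = 10.34043 mg/mL = 10340.43 mcg/mL
Rate = 45600 mcg/hr ÷ 10340.43 mcg/mL = 4.409877 mL/hr
Volume infused so far = 4.409877 mL/hr × 2.7 hr = 11.90667 mL
Volume remaining = 47 − 11.90667 = 35.09333 mL
New rate:
Dose = 18.8 mcg/kg/min × 76 kg = 1428.8 mcg/min
1428.8 mcg/min × 60 min/hr = 85728 mcg/hr
Rate = 85728 mcg/hr ÷ 10340.43 mcg/mL = 8.290568 mL/hr
Time remaining = 35.09333 mL ÷ 8.290568 mL/hr = 4.232923 hr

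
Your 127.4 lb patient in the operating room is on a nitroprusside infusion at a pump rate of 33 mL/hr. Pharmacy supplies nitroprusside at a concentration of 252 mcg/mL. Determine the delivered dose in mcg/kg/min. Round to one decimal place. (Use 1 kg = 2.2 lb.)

Weight = 127.4 lb ÷ 2.2 lb/kg = 57.90909 kg
Drug rate = 33 mL/hr × 252 mcg/mL = 8316 mcg/hr
8316 mcg/hr ÷ 60 min/hr = 138.6 mcg/min
138.6 mcg/min ÷ 57.90909 kg = 2.393407 mcg/kg/min

2.4 mcg/kg/min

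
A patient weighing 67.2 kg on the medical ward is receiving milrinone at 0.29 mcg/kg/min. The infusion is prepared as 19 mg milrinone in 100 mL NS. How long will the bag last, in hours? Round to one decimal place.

16.2 hours

Dose = 0.29 mcg/kg/min × 67.2 kg = 19.488 mcg/min
19.488 mcg/min × 60 min/hr = 1169.28 mcg/hr
Concentration = 19 mg ÷ 100 mL = 0.19 mg/mL = 190 mcg/mL
Rate = 1169.28 mcg/hr ÷ 190 mcg/mL = 6.154105 mL/hr
Duration = 100 mL ÷ 6.154105 mL/hr = 16.24932 hr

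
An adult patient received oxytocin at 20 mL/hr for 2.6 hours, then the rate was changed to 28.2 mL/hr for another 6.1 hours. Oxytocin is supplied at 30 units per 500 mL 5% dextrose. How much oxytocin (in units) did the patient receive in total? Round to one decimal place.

13.4 units

Concentration = 30 units ÷ 500 mL = 0.06 units/mL
Stage 1: 20 mL/hr × 2.6 hr = 52 mL → 52 mL × 0.06 units/mL = 3.12 units
Stage 2: 28.2 mL/hr × 6.1 hr = 172.02 mL → 172.02 mL × 0.06 units/mL = 10.3212 units
Total = 3.12 + 10.3212 = 13.4412 units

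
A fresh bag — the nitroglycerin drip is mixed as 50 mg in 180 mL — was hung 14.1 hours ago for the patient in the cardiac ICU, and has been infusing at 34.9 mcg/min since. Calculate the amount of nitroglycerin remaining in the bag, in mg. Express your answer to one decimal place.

20.5 mg

34.9 mcg/min × 60 min/hr = 2094 mcg/hr
Concentration = 50 mg ÷ 180 mL = 0.2777778 mg/mL = 277.7778 mcg/mL
Rate = 2094 mcg/hr ÷ 277.7778 mcg/mL = 7.5384 mL/hr
Volume infused = 7.5384 mL/hr × 14.1 hr = 106.2914 mL
Volume remaining = 180 − 106.2914 = 73.70856 mL
Drug remaining = 73.70856 mL × 277.7778 mcg/mL = 20474.6 mcg = 20.4746 mg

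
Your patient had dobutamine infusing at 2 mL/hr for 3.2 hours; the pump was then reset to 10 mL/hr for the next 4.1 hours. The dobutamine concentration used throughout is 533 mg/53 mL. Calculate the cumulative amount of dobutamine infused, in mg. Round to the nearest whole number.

Concentration = 533 mg ÷ 53 mL = 10.0566 mg/mL
Stage 1: 2 mL/hr × 3.2 hr = 6.4 mL → 6.4 mL × 10.0566 mg/mL = 64.36226 mg
Stage 2: 10 mL/hr × 4.1 hr = 41 mL → 41 mL × 10.0566 mg/mL = 412.3208 mg
Total = 64.36226 + 412.3208 = 476.683 mg

477 mg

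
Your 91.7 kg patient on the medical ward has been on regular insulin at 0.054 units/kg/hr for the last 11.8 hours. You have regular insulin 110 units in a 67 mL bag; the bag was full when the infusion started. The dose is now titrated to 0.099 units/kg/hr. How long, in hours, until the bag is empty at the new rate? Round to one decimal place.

Initial rate:
Dose = 0.054 units/kg/hr × 91.7 kg = 4.9518 units/hr
Concentration = 110 units ÷ 67 mL = 1.641791 units/mL
Rate = 4.9518 units/hr ÷ 1.641791 units/mL = 3.016096 mL/hr
Volume infused so far = 3.016096 mL/hr × 11.8 hr = 35.58994 mL
Volume remaining = 67 − 35.58994 = 31.41006 mL
New rate:
Dose = 0.099 units/kg/hr × 91.7 kg = 9.0783 units/hr
Rate = 9.0783 units/hr ÷ 1.641791 units/mL = 5.52951 mL/hr
Time remaining = 31.41006 mL ÷ 5.52951 mL/hr = 5.680442 hr

5.7 hours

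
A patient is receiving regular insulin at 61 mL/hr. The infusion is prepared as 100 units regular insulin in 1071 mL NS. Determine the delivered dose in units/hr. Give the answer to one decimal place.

5.7 units/hr

Concentration = 100 units ÷ 1071 mL = 0.09337068 units/mL
Drug rate = 61 mL/hr × 0.09337068 units/mL = 5.695612 units/hr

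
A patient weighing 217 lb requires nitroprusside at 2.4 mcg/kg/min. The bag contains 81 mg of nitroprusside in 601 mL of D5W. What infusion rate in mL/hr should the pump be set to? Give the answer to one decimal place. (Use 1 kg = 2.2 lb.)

Weight = 217 lb ÷ 2.2 lb/kg = 98.63636 kg
Dose = 2.4 mcg/kg/min × 98.63636 kg = 236.7273 mcg/min
236.7273 mcg/min × 60 min/hr = 14203.64 mcg/hr
Concentration = 81 mg ÷ 601 mL = 0.1347754 mg/mL = 134.7754 mcg/mL
Rate = 14203.64 mcg/hr ÷ 134.7754 mcg/mL = 105.3875 mL/hr

105.4 mL/hr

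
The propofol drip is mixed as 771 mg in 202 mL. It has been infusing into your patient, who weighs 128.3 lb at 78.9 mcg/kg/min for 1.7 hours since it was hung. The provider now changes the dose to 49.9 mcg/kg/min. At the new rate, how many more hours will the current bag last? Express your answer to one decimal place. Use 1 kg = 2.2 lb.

Initial rate:
Weight = 128.3 lb ÷ 2.2 lb/kg = 58.31818 kg
Dose = 78.9 mcg/kg/min × 58.31818 kg = 4601.305 mcg/min
4601.305 mcg/min × 60 min/hr = 276078.3 mcg/hr
Concentration = 771 mg ÷ 202 mL = 3.816832 mg/mL = 3816.832 mcg/mL
Rate = 276078.3 mcg/hr ÷ 3816.832 mcg/mL = 72.33179 mL/hr
Volume infused so far = 72.33179 mL/hr × 1.7 hr = 122.964 mL
Volume remaining = 202 − 122.964 = 79.03595 mL
New rate:
Dose = 49.9 mcg/kg/min × 58.31818 kg = 2910.077 mcg/min
2910.077 mcg/min × 60 min/hr = 174604.6 mcg/hr
Rate = 174604.6 mcg/hr ÷ 3816.832 mcg/mL = 45.74596 mL/hr
Time remaining = 79.03595 mL ÷ 45.74596 mL/hr = 1.727714 hr

1.7 hours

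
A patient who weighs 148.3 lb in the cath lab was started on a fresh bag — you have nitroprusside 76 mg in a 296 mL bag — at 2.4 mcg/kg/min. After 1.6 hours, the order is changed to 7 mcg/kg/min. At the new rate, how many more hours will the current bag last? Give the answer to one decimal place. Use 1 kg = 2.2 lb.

Initial rate:
Weight = 148.3 lb ÷ 2.2 lb/kg = 67.40909 kg
Dose = 2.4 mcg/kg/min × 67.40909 kg = 161.7818 mcg/min
161.7818 mcg/min × 60 min/hr = 9706.909 mcg/hr
Concentration = 76 mg ÷ 296 mL = 0.2567568 mg/mL = 256.7568 mcg/mL
Rate = 9706.909 mcg/hr ÷ 256.7568 mcg/mL = 37.80586 mL/hr
Volume infused so far = 37.80586 mL/hr × 1.6 hr = 60.48937 mL
Volume remaining = 296 − 60.48937 = 235.5106 mL
New rate:
Dose = 7 mcg/kg/min × 67.40909 kg = 471.8636 mcg/min
471.8636 mcg/min × 60 min/hr = 28311.82 mcg/hr
Rate = 28311.82 mcg/hr ÷ 256.7568 mcg/mL = 110.2671 mL/hr
Time remaining = 235.5106 mL ÷ 110.2671 mL/hr = 2.13582 hr

2.1 hours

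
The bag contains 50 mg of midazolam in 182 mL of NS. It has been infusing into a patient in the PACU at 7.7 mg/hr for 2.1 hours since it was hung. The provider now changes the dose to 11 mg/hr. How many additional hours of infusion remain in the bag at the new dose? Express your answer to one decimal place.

3.1 hours

Initial rate:
Concentration = 50 mg ÷ 182 mL = 0.2747253 mg/mL
Rate = 7.7 mg/hr ÷ 0.2747253 mg/mL = 28.028 mL/hr
Volume infused so far = 28.028 mL/hr × 2.1 hr = 58.8588 mL
Volume remaining = 182 − 58.8588 = 123.1412 mL
New rate:
Rate = 11 mg/hr ÷ 0.2747253 mg/mL = 40.04 mL/hr
Time remaining = 123.1412 mL ÷ 40.04 mL/hr = 3.075455 hr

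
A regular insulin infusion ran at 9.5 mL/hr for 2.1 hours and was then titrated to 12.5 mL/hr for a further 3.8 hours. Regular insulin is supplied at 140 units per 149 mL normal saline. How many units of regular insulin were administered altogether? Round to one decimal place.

Concentration = 140 units ÷ 149 mL = 0.9395973 units/mL
Stage 1: 9.5 mL/hr × 2.1 hr = 19.95 mL → 19.95 mL × 0.9395973 units/mL = 18.74497 units
Stage 2: 12.5 mL/hr × 3.8 hr = 47.5 mL → 47.5 mL × 0.9395973 units/mL = 44.63087 units
Total = 18.74497 + 44.63087 = 63.37584 units

63.4 units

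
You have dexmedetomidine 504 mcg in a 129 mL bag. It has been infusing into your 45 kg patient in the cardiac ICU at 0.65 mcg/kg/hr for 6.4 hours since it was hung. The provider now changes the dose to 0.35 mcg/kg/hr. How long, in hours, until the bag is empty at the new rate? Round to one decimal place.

Initial rate:
Dose = 0.65 mcg/kg/hr × 45 kg = 29.25 mcg/hr
Concentration = 504 mcg ÷ 129 mL = 3.906977 mcg/mL
Rate = 29.25 mcg/hr ÷ 3.906977 mcg/mL = 7.486607 mL/hr
Volume infused so far = 7.486607 mL/hr × 6.4 hr = 47.91429 mL
Volume remaining = 129 − 47.91429 = 81.08571 mL
New rate:
Dose = 0.35 mcg/kg/hr × 45 kg = 15.75 mcg/hr
Rate = 15.75 mcg/hr ÷ 3.906977 mcg/mL = 4.03125 mL/hr
Time remaining = 81.08571 mL ÷ 4.03125 mL/hr = 20.11429 hr

20.1 hours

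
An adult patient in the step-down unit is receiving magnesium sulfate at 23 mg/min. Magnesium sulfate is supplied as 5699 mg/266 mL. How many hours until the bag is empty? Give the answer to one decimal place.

23 mg/min × 60 min/hr = 1380 mg/hr
Concentration = 5699 mg ÷ 266 mL = 21.42481 mg/mL
Rate = 1380 mg/hr ÷ 21.42481 mg/mL = 64.4113 mL/hr
Duration = 266 mL ÷ 64.4113 mL/hr = 4.12971 hr

4.1 hours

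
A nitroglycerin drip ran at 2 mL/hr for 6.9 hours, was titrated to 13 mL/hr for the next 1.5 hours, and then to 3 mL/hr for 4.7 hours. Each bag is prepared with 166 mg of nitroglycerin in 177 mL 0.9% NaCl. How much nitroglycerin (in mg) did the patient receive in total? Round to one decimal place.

44.5 mg

Concentration = 166 mg ÷ 177 mL = 0.9378531 mg/mL
Stage 1: 2 mL/hr × 6.9 hr = 13.8 mL → 13.8 mL × 0.9378531 mg/mL = 12.94237 mg
Stage 2: 13 mL/hr × 1.5 hr = 19.5 mL → 19.5 mL × 0.9378531 mg/mL = 18.28814 mg
Stage 3: 3 mL/hr × 4.7 hr = 14.1 mL → 14.1 mL × 0.9378531 mg/mL = 13.22373 mg
Total = 12.94237 + 18.28814 + 13.22373 = 44.45424 mg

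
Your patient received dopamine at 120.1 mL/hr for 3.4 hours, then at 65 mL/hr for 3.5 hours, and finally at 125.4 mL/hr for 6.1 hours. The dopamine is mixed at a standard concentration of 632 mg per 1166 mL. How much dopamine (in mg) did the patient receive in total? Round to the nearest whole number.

Concentration = 632 mg ÷ 1166 mL = 0.542024 mg/mL
Stage 1: 120.1 mL/hr × 3.4 hr = 408.34 mL → 408.34 mL × 0.542024 mg/mL = 221.3301 mg
Stage 2: 65 mL/hr × 3.5 hr = 227.5 mL → 227.5 mL × 0.542024 mg/mL = 123.3105 mg
Stage 3: 125.4 mL/hr × 6.1 hr = 764.94 mL → 764.94 mL × 0.542024 mg/mL = 414.6158 mg
Total = 221.3301 + 123.3105 + 414.6158 = 759.2564 mg

759 mg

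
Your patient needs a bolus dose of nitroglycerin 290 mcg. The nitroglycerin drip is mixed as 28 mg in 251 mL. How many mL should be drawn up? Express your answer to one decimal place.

2.6 mL

Concentration = 28 mg ÷ 251 mL = 0.1115538 mg/mL = 111.5538 mcg/mL
Volume = 290 mcg ÷ 111.5538 mcg/mL = 2.599643 mL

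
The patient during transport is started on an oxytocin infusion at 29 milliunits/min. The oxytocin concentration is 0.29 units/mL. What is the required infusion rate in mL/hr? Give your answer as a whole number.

29 milliunits/min × 60 min/hr = 1740 milliunits/hr
Concentration = 0.29 units/mL = 290 milliunits/mL
Rate = 1740 milliunits/hr ÷ 290 milliunits/mL = 6 mL/hr

6 mL/hr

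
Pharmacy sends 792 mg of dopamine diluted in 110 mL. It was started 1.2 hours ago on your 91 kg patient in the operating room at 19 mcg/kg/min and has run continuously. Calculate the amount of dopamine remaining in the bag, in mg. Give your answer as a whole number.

668 mg

Dose = 19 mcg/kg/min × 91 kg = 1729 mcg/min
1729 mcg/min × 60 min/hr = 103740 mcg/hr
Concentration = 792 mg ÷ 110 mL = 7.2 mg/mL = 7200 mcg/mL
Rate = 103740 mcg/hr ÷ 7200 mcg/mL = 14.40833 mL/hr
Volume infused = 14.40833 mL/hr × 1.2 hr = 17.29 mL
Volume remaining = 110 − 17.29 = 92.71 mL
Drug remaining = 92.71 mL × 7200 mcg/mL = 667512 mcg = 667.512 mg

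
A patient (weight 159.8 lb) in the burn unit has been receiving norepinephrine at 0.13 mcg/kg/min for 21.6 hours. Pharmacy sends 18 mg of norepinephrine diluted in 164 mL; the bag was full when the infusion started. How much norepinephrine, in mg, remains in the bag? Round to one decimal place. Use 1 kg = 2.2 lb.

Weight = 159.8 lb ÷ 2.2 lb/kg = 72.63636 kg
Dose = 0.13 mcg/kg/min × 72.63636 kg = 9.442727 mcg/min
9.442727 mcg/min × 60 min/hr = 566.5636 mcg/hr
Concentration = 18 mg ÷ 164 mL = 0.1097561 mg/mL = 109.7561 mcg/mL
Rate = 566.5636 mcg/hr ÷ 109.7561 mcg/mL = 5.162024 mL/hr
Volume infused = 5.162024 mL/hr × 21.6 hr = 111.4997 mL
Volume remaining = 164 − 111.4997 = 52.50028 mL
Drug remaining = 52.50028 mL × 109.7561 mcg/mL = 5762.225 mcg = 5.762225 mg

5.8 mg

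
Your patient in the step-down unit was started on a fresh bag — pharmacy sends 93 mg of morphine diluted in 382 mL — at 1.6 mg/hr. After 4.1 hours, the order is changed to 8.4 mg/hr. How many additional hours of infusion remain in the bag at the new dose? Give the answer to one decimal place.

10.3 hours

Initial rate:
Concentration = 93 mg ÷ 382 mL = 0.2434555 mg/mL
Rate = 1.6 mg/hr ÷ 0.2434555 mg/mL = 6.572043 mL/hr
Volume infused so far = 6.572043 mL/hr × 4.1 hr = 26.94538 mL
Volume remaining = 382 − 26.94538 = 355.0546 mL
New rate:
Rate = 8.4 mg/hr ÷ 0.2434555 mg/mL = 34.50323 mL/hr
Time remaining = 355.0546 mL ÷ 34.50323 mL/hr = 10.29048 hr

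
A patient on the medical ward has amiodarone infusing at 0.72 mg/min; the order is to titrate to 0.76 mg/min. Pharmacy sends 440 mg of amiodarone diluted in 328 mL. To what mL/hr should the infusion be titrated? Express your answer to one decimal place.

0.76 mg/min × 60 min/hr = 45.6 mg/hr
Concentration = 440 mg ÷ 328 mL = 1.341463 mg/mL
Rate = 45.6 mg/hr ÷ 1.341463 mg/mL = 33.99273 mL/hr

34.0 mL/hr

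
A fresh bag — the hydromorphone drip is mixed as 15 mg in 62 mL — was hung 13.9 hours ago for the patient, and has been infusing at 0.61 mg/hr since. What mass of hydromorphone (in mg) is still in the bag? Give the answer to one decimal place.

Concentration = 15 mg ÷ 62 mL = 0.2419355 mg/mL
Rate = 0.61 mg/hr ÷ 0.2419355 mg/mL = 2.521333 mL/hr
Volume infused = 2.521333 mL/hr × 13.9 hr = 35.04653 mL
Volume remaining = 62 − 35.04653 = 26.95347 mL
Drug remaining = 26.95347 mL × 0.2419355 mg/mL = 6.521 mg

6.5 mg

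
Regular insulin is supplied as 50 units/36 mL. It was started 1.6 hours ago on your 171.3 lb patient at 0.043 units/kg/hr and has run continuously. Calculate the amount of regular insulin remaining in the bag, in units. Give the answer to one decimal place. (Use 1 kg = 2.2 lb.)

Weight = 171.3 lb ÷ 2.2 lb/kg = 77.86364 kg
Dose = 0.043 units/kg/hr × 77.86364 kg = 3.348136 units/hr
Concentration = 50 units ÷ 36 mL = 1.388889 units/mL
Rate = 3.348136 units/hr ÷ 1.388889 units/mL = 2.410658 mL/hr
Volume infused = 2.410658 mL/hr × 1.6 hr = 3.857053 mL
Volume remaining = 36 − 3.857053 = 32.14295 mL
Drug remaining = 32.14295 mL × 1.388889 units/mL = 44.64298 units

44.6 units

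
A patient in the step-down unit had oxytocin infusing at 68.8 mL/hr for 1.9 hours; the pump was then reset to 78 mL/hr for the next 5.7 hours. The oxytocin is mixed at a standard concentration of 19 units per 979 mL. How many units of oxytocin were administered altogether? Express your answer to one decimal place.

11.2 units

Concentration = 19 units ÷ 979 mL = 0.01940756 units/mL
Stage 1: 68.8 mL/hr × 1.9 hr = 130.72 mL → 130.72 mL × 0.01940756 units/mL = 2.536956 units
Stage 2: 78 mL/hr × 5.7 hr = 444.6 mL → 444.6 mL × 0.01940756 units/mL = 8.628601 units
Total = 2.536956 + 8.628601 = 11.16556 units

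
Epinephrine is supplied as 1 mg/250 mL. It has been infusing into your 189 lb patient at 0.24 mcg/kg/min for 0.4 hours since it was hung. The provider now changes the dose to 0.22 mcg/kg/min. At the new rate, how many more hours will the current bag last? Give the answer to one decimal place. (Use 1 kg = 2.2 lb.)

0.4 hours

Initial rate:
Weight = 189 lb ÷ 2.2 lb/kg = 85.90909 kg
Dose = 0.24 mcg/kg/min × 85.90909 kg = 20.61818 mcg/min
20.61818 mcg/min × 60 min/hr = 1237.091 mcg/hr
Concentration = 1 mg ÷ 250 mL = 0.004 mg/mL = 4 mcg/mL
Rate = 1237.091 mcg/hr ÷ 4 mcg/mL = 309.2727 mL/hr
Volume infused so far = 309.2727 mL/hr × 0.4 hr = 123.7091 mL
Volume remaining = 250 − 123.7091 = 126.2909 mL
New rate:
Dose = 0.22 mcg/kg/min × 85.90909 kg = 18.9 mcg/min
18.9 mcg/min × 60 min/hr = 1134 mcg/hr
Rate = 1134 mcg/hr ÷ 4 mcg/mL = 283.5 mL/hr
Time remaining = 126.2909 mL ÷ 283.5 mL/hr = 0.4454706 hr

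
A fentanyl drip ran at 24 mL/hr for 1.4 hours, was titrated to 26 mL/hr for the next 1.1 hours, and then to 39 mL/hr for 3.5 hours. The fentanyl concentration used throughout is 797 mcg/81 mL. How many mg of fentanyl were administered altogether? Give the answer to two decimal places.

1.96 mg

Concentration = 797 mcg ÷ 81 mL = 9.839506 mcg/mL
Stage 1: 24 mL/hr × 1.4 hr = 33.6 mL → 33.6 mL × 9.839506 mcg/mL = 330.6074 mcg
Stage 2: 26 mL/hr × 1.1 hr = 28.6 mL → 28.6 mL × 9.839506 mcg/mL = 281.4099 mcg
Stage 3: 39 mL/hr × 3.5 hr = 136.5 mL → 136.5 mL × 9.839506 mcg/mL = 1343.093 mcg
Total = 330.6074 + 281.4099 + 1343.093 = 1955.11 mcg = 1.95511 mg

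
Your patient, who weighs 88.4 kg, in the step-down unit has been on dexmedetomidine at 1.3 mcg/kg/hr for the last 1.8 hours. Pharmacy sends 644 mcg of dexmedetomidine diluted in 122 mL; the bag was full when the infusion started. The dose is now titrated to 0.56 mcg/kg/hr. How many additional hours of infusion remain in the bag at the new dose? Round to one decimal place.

Initial rate:
Dose = 1.3 mcg/kg/hr × 88.4 kg = 114.92 mcg/hr
Concentration = 644 mcg ÷ 122 mL = 5.278689 mcg/mL
Rate = 114.92 mcg/hr ÷ 5.278689 mcg/mL = 21.77056 mL/hr
Volume infused so far = 21.77056 mL/hr × 1.8 hr = 39.18701 mL
Volume remaining = 122 − 39.18701 = 82.81299 mL
New rate:
Dose = 0.56 mcg/kg/hr × 88.4 kg = 49.504 mcg/hr
Rate = 49.504 mcg/hr ÷ 5.278689 mcg/mL = 9.378087 mL/hr
Time remaining = 82.81299 mL ÷ 9.378087 mL/hr = 8.830478 hr

8.8 hours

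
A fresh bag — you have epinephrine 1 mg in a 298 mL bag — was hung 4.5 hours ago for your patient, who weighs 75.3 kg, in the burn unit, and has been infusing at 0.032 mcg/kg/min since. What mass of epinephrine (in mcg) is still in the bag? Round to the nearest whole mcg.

349 mcg

Dose = 0.032 mcg/kg/min × 75.3 kg = 2.4096 mcg/min
2.4096 mcg/min × 60 min/hr = 144.576 mcg/hr
Concentration = 1 mg ÷ 298 mL = 0.003355705 mg/mL = 3.355705 mcg/mL
Rate = 144.576 mcg/hr ÷ 3.355705 mcg/mL = 43.08365 mL/hr
Volume infused = 43.08365 mL/hr × 4.5 hr = 193.8764 mL
Volume remaining = 298 − 193.8764 = 104.1236 mL
Drug remaining = 104.1236 mL × 3.355705 mcg/mL = 349.408 mcg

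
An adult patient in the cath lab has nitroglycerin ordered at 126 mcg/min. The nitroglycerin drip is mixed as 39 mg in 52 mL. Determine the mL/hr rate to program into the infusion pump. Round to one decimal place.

10.1 mL/hr

126 mcg/min × 60 min/hr = 7560 mcg/hr
Concentration = 39 mg ÷ 52 mL = 0.75 mg/mL = 750 mcg/mL
Rate = 7560 mcg/hr ÷ 750 mcg/mL = 10.08 mL/hr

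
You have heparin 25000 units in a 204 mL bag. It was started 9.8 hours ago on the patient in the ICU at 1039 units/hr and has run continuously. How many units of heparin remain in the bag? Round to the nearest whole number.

Concentration = 25000 units ÷ 204 mL = 122.549 units/mL
Rate = 1039 units/hr ÷ 122.549 units/mL = 8.47824 mL/hr
Volume infused = 8.47824 mL/hr × 9.8 hr = 83.08675 mL
Volume remaining = 204 − 83.08675 = 120.9132 mL
Drug remaining = 120.9132 mL × 122.549 units/mL = 14817.8 units

14818 units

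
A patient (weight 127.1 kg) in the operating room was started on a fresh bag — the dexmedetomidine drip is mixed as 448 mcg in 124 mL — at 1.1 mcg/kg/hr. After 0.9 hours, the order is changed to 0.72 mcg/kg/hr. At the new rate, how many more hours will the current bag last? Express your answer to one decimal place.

Initial rate:
Dose = 1.1 mcg/kg/hr × 127.1 kg = 139.81 mcg/hr
Concentration = 448 mcg ÷ 124 mL = 3.612903 mcg/mL
Rate = 139.81 mcg/hr ÷ 3.612903 mcg/mL = 38.69741 mL/hr
Volume infused so far = 38.69741 mL/hr × 0.9 hr = 34.82767 mL
Volume remaining = 124 − 34.82767 = 89.17233 mL
New rate:
Dose = 0.72 mcg/kg/hr × 127.1 kg = 91.512 mcg/hr
Rate = 91.512 mcg/hr ÷ 3.612903 mcg/mL = 25.32921 mL/hr
Time remaining = 89.17233 mL ÷ 25.32921 mL/hr = 3.520533 hr

3.5 hours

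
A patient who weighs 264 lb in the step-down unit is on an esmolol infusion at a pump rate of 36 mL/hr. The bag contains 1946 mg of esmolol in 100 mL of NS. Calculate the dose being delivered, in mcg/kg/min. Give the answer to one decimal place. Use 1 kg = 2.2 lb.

97.3 mcg/kg/min

Weight = 264 lb ÷ 2.2 lb/kg = 120 kg
Concentration = 1946 mg ÷ 100 mL = 19.46 mg/mL = 19460 mcg/mL
Drug rate = 36 mL/hr × 19460 mcg/mL = 700560 mcg/hr
700560 mcg/hr ÷ 60 min/hr = 11676 mcg/min
11676 mcg/min ÷ 120 kg = 97.3 mcg/kg/min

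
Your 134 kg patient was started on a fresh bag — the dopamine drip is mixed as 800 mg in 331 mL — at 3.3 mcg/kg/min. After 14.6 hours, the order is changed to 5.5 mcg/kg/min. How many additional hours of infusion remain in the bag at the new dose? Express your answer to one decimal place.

Initial rate:
Dose = 3.3 mcg/kg/min × 134 kg = 442.2 mcg/min
442.2 mcg/min × 60 min/hr = 26532 mcg/hr
Concentration = 800 mg ÷ 331 mL = 2.416918 mg/mL = 2416.918 mcg/mL
Rate = 26532 mcg/hr ÷ 2416.918 mcg/mL = 10.97762 mL/hr
Volume infused so far = 10.97762 mL/hr × 14.6 hr = 160.2732 mL
Volume remaining = 331 − 160.2732 = 170.7268 mL
New rate:
Dose = 5.5 mcg/kg/min × 134 kg = 737 mcg/min
737 mcg/min × 60 min/hr = 44220 mcg/hr
Rate = 44220 mcg/hr ÷ 2416.918 mcg/mL = 18.29603 mL/hr
Time remaining = 170.7268 mL ÷ 18.29603 mL/hr = 9.331361 hr

9.3 hours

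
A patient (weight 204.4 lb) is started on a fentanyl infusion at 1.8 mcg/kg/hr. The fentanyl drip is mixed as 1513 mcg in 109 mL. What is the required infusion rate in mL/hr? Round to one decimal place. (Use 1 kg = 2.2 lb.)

Weight = 204.4 lb ÷ 2.2 lb/kg = 92.90909 kg
Dose = 1.8 mcg/kg/hr × 92.90909 kg = 167.2364 mcg/hr
Concentration = 1513 mcg ÷ 109 mL = 13.88073 mcg/mL
Rate = 167.2364 mcg/hr ÷ 13.88073 mcg/mL = 12.04809 mL/hr

12.0 mL/hr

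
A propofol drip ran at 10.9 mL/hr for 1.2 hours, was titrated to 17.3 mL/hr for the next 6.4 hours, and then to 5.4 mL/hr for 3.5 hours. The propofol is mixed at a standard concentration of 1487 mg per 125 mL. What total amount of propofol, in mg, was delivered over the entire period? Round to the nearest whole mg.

1698 mg

Concentration = 1487 mg ÷ 125 mL = 11.896 mg/mL
Stage 1: 10.9 mL/hr × 1.2 hr = 13.08 mL → 13.08 mL × 11.896 mg/mL = 155.5997 mg
Stage 2: 17.3 mL/hr × 6.4 hr = 110.72 mL → 110.72 mL × 11.896 mg/mL = 1317.125 mg
Stage 3: 5.4 mL/hr × 3.5 hr = 18.9 mL → 18.9 mL × 11.896 mg/mL = 224.8344 mg
Total = 155.5997 + 1317.125 + 224.8344 = 1697.559 mg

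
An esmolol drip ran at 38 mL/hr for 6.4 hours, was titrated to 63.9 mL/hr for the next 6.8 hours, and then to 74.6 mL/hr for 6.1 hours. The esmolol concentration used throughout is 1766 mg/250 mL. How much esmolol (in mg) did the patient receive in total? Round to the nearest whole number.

Concentration = 1766 mg ÷ 250 mL = 7.064 mg/mL
Stage 1: 38 mL/hr × 6.4 hr = 243.2 mL → 243.2 mL × 7.064 mg/mL = 1717.965 mg
Stage 2: 63.9 mL/hr × 6.8 hr = 434.52 mL → 434.52 mL × 7.064 mg/mL = 3069.449 mg
Stage 3: 74.6 mL/hr × 6.1 hr = 455.06 mL → 455.06 mL × 7.064 mg/mL = 3214.544 mg
Total = 1717.965 + 3069.449 + 3214.544 = 8001.958 mg

8002 mg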